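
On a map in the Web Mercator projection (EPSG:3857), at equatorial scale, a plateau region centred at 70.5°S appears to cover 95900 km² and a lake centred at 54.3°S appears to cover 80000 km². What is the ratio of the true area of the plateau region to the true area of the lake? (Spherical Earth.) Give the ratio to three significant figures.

Since Mercator area scale is 1/cos²φ, the true area equals the apparent area multiplied by cos²φ.
True area of plateau region: 95900 × cos²(70.5°) = 95900 × 0.1114 = 10690 km².
True area of lake: 80000 × cos²(54.3°) = 80000 × 0.3405 = 27240 km².
Ratio = 10690 / 27240 ≈ 0.392.

0.392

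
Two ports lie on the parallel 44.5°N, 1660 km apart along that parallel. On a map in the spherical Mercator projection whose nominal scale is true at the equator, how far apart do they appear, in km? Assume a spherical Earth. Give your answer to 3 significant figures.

For Mercator, h = k = sec φ (a conformal cylindrical projection has a single point scale, 1/cos φ).
Along the parallel, k = sec 44.5° = 1/0.7133 = 1.402.
Map distance = 1660 × 1.402 ≈ 2330 km.

2330 km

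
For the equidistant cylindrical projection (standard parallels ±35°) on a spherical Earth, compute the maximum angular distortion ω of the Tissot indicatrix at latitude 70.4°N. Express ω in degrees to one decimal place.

49.5°

In the equirectangular projection with standard parallel φ₀ = 35° (x = Rλ cos φ₀, y = Rφ), meridians are true-scale (h = 1) and the parallel scale is k = cos φ₀ / cos φ.
At 70.4°: h = 1.000, k = 2.442; principal scales a = 2.442, b = 1.000.
sin(ω/2) = (a − b)/(a + b) = 1.442/3.442 = 0.4189, so ω = 2 arcsin(0.4189) ≈ 49.5°.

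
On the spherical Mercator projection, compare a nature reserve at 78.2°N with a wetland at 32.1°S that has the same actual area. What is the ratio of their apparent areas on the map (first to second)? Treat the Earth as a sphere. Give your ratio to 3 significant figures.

Mercator areal scale is sec²φ.
At 78.2°: sec²(78.2°) = 1/0.2045² = 23.91.
At 32.1°: sec²(32.1°) = 1/0.8471² = 1.394.
Ratio = 23.91/1.394 = cos²(32.1°)/cos²(78.2°) ≈ 17.2.

17.2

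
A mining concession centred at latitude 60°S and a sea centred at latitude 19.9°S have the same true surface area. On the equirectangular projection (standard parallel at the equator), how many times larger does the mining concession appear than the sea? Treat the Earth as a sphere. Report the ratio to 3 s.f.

1.88

Plate carrée maps x = Rλ, y = Rφ. The meridian scale is h = 1 and the parallel scale is k = 1/cos φ = sec φ.
Areal scale at 60°: h·k = 1.000 × 2.000 = 2.000.
Areal scale at 19.9°: h·k = 1.000 × 1.064 = 1.064.
Ratio = 2.000/1.064 ≈ 1.88.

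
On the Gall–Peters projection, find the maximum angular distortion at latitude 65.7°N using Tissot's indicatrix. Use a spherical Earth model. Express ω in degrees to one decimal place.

59.2°

The Gall–Peters projection is cylindrical equal-area with φ₀ = 45°. A cylindrical equal-area projection with standard parallel φ₀ has meridian scale h = cos φ / cos φ₀ and parallel scale k = cos φ₀ / cos φ (so areas are preserved, h·k = 1).
At 65.7°: h = 0.5820, k = 1.718; principal scales a = 1.718, b = 0.5820.
sin(ω/2) = (a − b)/(a + b) = 1.136/2.300 = 0.4940, so ω = 2 arcsin(0.4940) ≈ 59.2°.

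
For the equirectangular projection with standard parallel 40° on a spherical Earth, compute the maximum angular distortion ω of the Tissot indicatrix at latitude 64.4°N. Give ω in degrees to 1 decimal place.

32.4°

The equidistant cylindrical projection with φ₀ = 40° has h = 1 (meridians true) and k = cos φ₀ / cos φ along parallels.
At 64.4°: h = 1.000, k = 1.773; principal scales a = 1.773, b = 1.000.
sin(ω/2) = (a − b)/(a + b) = 0.7729/2.773 = 0.2787, so ω = 2 arcsin(0.2787) ≈ 32.4°.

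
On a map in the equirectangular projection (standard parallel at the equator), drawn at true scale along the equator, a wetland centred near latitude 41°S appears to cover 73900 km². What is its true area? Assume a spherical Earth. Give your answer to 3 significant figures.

55800 km²

For the equirectangular projection with φ₀ = 0 (plate carrée), h = 1 along meridians and k = sec φ along parallels.
Areal scale = h·k = 1 × sec φ; at 41°, h = 1.000, k = 1.325, so h·k = 1.325.
True area = apparent / (areal scale) = 73900 / 1.325 ≈ 55800 km².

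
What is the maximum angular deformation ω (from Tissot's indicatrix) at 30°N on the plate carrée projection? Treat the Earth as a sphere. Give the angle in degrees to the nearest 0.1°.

In the plate carrée (x = Rλ, y = Rφ), meridians are true-scale (h = 1) and parallels are stretched by k = sec φ.
At 30°: h = 1.000, k = 1.155; principal scales a = 1.155, b = 1.000.
sin(ω/2) = (a − b)/(a + b) = 0.1547/2.155 = 0.07180, so ω = 2 arcsin(0.07180) ≈ 8.2°.

8.2°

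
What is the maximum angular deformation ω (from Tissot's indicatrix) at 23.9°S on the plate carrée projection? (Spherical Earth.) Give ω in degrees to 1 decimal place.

5.1°

Plate carrée maps x = Rλ, y = Rφ. The meridian scale is h = 1 and the parallel scale is k = 1/cos φ = sec φ.
At 23.9°: h = 1.000, k = 1.094; principal scales a = 1.094, b = 1.000.
sin(ω/2) = (a − b)/(a + b) = 0.09379/2.094 = 0.04479, so ω = 2 arcsin(0.04479) ≈ 5.1°.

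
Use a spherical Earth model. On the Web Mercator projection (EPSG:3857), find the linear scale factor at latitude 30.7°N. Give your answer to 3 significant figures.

1.16

The Mercator projection is conformal; its linear scale factor is the same in every direction and equals sec φ = 1/cos φ.
k = 1/cos 30.7° = 1/0.8599 = 1.163.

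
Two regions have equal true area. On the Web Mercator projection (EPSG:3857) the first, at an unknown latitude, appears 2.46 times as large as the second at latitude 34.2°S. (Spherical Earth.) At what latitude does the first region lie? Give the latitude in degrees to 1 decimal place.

58.2°

Mercator areal scale is sec²φ, so apparent-area ratio = sec²φ₁ / sec²φ₂ = cos²φ₂ / cos²φ₁.
cos²φ₂ / cos²φ₁ = 2.46  ⇒  cos φ₁ = cos 34.2° / √2.46 = 0.8271/1.568 = 0.5273.
φ₁ = arccos(0.5273) ≈ 58.2°.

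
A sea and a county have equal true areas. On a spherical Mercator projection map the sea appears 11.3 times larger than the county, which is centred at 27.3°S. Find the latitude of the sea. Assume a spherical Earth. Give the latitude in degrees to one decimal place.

74.7°

Mercator areal scale is sec²φ, so apparent-area ratio = sec²φ₁ / sec²φ₂ = cos²φ₂ / cos²φ₁.
cos²φ₂ / cos²φ₁ = 11.3  ⇒  cos φ₁ = cos 27.3° / √11.3 = 0.8886/3.362 = 0.2643.
φ₁ = arccos(0.2643) ≈ 74.7°.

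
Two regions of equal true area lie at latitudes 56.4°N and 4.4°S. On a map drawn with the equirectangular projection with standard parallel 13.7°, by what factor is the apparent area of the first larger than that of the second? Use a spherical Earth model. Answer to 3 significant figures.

With standard parallel φ₀ = 13.7°, the equirectangular projection gives x = Rλ cos φ₀, y = Rφ, so h = 1 and k = cos 13.7° / cos φ.
Areal scale at 56.4°: h·k = 1.000 × 1.756 = 1.756.
Areal scale at 4.4°: h·k = 1.000 × 0.9744 = 0.9744.
Ratio = 1.756/0.9744 ≈ 1.80.

1.80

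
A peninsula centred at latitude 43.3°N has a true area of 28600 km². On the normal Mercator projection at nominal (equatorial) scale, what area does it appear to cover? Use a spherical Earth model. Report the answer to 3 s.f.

54000 km²

Mercator is conformal, so the point scale is isotropic: h = k = sec φ = 1/cos φ.
Areal scale = k² = sec²φ = 1/cos²(43.3°) = 1/0.7278² = 1.888.
Apparent area = 28600 × 1.888 ≈ 54000 km².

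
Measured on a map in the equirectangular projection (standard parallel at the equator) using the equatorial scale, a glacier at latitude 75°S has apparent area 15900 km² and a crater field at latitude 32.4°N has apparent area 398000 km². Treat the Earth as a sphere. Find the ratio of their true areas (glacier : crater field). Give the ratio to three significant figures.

On the plate carrée, areal scale = h·k = 1 × sec φ, so true area = apparent × cos φ.
True area of glacier: 15900 × cos(75°) = 15900 × 0.2588 = 4115 km².
True area of crater field: 398000 × cos(32.4°) = 398000 × 0.8443 = 336000 km².
Ratio = 4115 / 336000 ≈ 0.0122.

0.0122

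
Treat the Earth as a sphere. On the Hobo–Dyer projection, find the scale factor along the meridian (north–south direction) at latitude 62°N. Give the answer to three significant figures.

0.592

Hobo–Dyer is a cylindrical equal-area projection with standard parallels at ±37.5°. Cylindrical equal-area (φ₀ = 37.5°): h = cos φ / cos 37.5° along meridians, k = cos 37.5° / cos φ along parallels; h·k = 1.
h = cos 62° / cos 37.5° = 0.4695/0.7934 = 0.5918.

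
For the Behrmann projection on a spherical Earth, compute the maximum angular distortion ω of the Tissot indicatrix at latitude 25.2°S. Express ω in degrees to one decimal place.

5.0°

The Behrmann projection is cylindrical equal-area with φ₀ = 30°. Cylindrical equal-area (φ₀ = 30°): h = cos φ / cos 30° along meridians, k = cos 30° / cos φ along parallels; h·k = 1.
At 25.2°: h = 1.045, k = 0.9571; principal scales a = 1.045, b = 0.9571.
sin(ω/2) = (a − b)/(a + b) = 0.08769/2.002 = 0.04380, so ω = 2 arcsin(0.04380) ≈ 5.0°.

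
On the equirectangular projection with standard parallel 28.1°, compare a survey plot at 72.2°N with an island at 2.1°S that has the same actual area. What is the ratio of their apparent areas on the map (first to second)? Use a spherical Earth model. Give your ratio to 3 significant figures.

3.27

In the equirectangular projection with standard parallel φ₀ = 28.1° (x = Rλ cos φ₀, y = Rφ), meridians are true-scale (h = 1) and the parallel scale is k = cos φ₀ / cos φ.
Areal scale at 72.2°: h·k = 1.000 × 2.886 = 2.886.
Areal scale at 2.1°: h·k = 1.000 × 0.8827 = 0.8827.
Ratio = 2.886/0.8827 ≈ 3.27.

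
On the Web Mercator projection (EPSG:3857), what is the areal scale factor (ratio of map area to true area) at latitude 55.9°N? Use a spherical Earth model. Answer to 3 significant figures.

Mercator is conformal, so the point scale is isotropic: h = k = sec φ = 1/cos φ.
Areal scale = k² = sec²φ = 1/cos²(55.9°) = 1/0.5606² = 3.182.

3.18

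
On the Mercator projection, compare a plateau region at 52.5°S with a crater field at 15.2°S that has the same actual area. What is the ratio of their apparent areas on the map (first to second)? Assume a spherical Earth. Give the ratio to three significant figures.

On Mercator, area is exaggerated by sec²φ = 1/cos²φ.
At 52.5°: sec²(52.5°) = 1/0.6088² = 2.698.
At 15.2°: sec²(15.2°) = 1/0.9650² = 1.074.
Ratio = 2.698/1.074 = cos²(15.2°)/cos²(52.5°) ≈ 2.51.

2.51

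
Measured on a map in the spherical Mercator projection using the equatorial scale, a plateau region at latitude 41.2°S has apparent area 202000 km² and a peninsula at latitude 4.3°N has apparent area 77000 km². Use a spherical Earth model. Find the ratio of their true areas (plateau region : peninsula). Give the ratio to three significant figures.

Mercator's areal exaggeration is sec²φ; hence true area = (apparent area) · cos²φ.
True area of plateau region: 202000 × cos²(41.2°) = 202000 × 0.5661 = 114400 km².
True area of peninsula: 77000 × cos²(4.3°) = 77000 × 0.9944 = 76570 km².
Ratio = 114400 / 76570 ≈ 1.49.

1.49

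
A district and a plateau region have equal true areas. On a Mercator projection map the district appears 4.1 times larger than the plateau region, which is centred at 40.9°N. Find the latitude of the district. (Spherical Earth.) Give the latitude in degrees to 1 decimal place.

Mercator areal scale is sec²φ, so apparent-area ratio = sec²φ₁ / sec²φ₂ = cos²φ₂ / cos²φ₁.
cos²φ₂ / cos²φ₁ = 4.1  ⇒  cos φ₁ = cos 40.9° / √4.1 = 0.7559/2.025 = 0.3733.
φ₁ = arccos(0.3733) ≈ 68.1°.

68.1°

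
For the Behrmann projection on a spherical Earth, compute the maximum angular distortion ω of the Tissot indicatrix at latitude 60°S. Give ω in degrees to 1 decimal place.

Behrmann is a cylindrical equal-area projection with standard parallels at ±30°. A cylindrical equal-area projection with standard parallel φ₀ has meridian scale h = cos φ / cos φ₀ and parallel scale k = cos φ₀ / cos φ (so areas are preserved, h·k = 1).
At 60°: h = 0.5774, k = 1.732; principal scales a = 1.732, b = 0.5774.
sin(ω/2) = (a − b)/(a + b) = 1.155/2.309 = 0.5000, so ω = 2 arcsin(0.5000) ≈ 60.0°.

60.0°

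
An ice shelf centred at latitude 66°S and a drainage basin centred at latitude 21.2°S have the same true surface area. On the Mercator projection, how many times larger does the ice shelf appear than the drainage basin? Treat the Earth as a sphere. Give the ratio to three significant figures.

Mercator areal scale is sec²φ.
At 66°: sec²(66°) = 1/0.4067² = 6.045.
At 21.2°: sec²(21.2°) = 1/0.9323² = 1.150.
Ratio = 6.045/1.150 = cos²(21.2°)/cos²(66°) ≈ 5.25.

5.25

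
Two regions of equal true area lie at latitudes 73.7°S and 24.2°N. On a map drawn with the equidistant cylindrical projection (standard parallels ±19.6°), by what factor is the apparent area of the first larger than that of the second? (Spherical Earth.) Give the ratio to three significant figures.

With standard parallel φ₀ = 19.6°, the equirectangular projection gives x = Rλ cos φ₀, y = Rφ, so h = 1 and k = cos 19.6° / cos φ.
Areal scale at 73.7°: h·k = 1.000 × 3.356 = 3.356.
Areal scale at 24.2°: h·k = 1.000 × 1.033 = 1.033.
Ratio = 3.356/1.033 ≈ 3.25.

3.25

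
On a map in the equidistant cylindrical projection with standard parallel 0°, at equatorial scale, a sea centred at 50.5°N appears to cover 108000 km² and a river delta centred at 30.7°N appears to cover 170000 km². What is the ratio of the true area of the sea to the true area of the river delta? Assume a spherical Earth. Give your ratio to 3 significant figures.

Plate carrée has h = 1 and k = sec φ, giving areal scale sec φ; true area = (apparent area) · cos φ.
True area of sea: 108000 × cos(50.5°) = 108000 × 0.6361 = 68700 km².
True area of river delta: 170000 × cos(30.7°) = 170000 × 0.8599 = 146200 km².
Ratio = 68700 / 146200 ≈ 0.470.

0.470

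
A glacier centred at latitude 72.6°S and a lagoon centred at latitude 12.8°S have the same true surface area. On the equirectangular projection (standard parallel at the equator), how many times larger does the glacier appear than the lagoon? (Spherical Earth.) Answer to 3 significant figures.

Plate carrée maps x = Rλ, y = Rφ. The meridian scale is h = 1 and the parallel scale is k = 1/cos φ = sec φ.
Areal scale at 72.6°: h·k = 1.000 × 3.344 = 3.344.
Areal scale at 12.8°: h·k = 1.000 × 1.025 = 1.025.
Ratio = 3.344/1.025 ≈ 3.26.

3.26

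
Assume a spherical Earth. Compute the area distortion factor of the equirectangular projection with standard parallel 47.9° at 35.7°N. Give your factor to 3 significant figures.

In the equirectangular projection with standard parallel φ₀ = 47.9° (x = Rλ cos φ₀, y = Rφ), meridians are true-scale (h = 1) and the parallel scale is k = cos φ₀ / cos φ.
Areal scale = h·k = 1 × cos φ₀ / cos φ; at 35.7°, h = 1.000, k = 0.8256, so h·k = 0.8256.

0.826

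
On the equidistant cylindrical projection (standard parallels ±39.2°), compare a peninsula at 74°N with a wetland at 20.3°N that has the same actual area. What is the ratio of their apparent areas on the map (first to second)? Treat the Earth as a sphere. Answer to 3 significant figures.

The equidistant cylindrical projection with φ₀ = 39.2° has h = 1 (meridians true) and k = cos φ₀ / cos φ along parallels.
Areal scale at 74°: h·k = 1.000 × 2.811 = 2.811.
Areal scale at 20.3°: h·k = 1.000 × 0.8263 = 0.8263.
Ratio = 2.811/0.8263 ≈ 3.40.

3.40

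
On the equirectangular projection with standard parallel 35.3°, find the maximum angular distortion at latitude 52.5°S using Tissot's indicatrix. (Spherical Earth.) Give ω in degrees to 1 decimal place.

16.7°

In the equirectangular projection with standard parallel φ₀ = 35.3° (x = Rλ cos φ₀, y = Rφ), meridians are true-scale (h = 1) and the parallel scale is k = cos φ₀ / cos φ.
At 52.5°: h = 1.000, k = 1.341; principal scales a = 1.341, b = 1.000.
sin(ω/2) = (a − b)/(a + b) = 0.3407/2.341 = 0.1455, so ω = 2 arcsin(0.1455) ≈ 16.7°.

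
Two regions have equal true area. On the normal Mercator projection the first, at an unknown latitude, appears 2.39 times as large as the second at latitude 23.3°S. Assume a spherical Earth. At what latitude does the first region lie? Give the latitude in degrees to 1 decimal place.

Mercator areal scale is sec²φ, so apparent-area ratio = sec²φ₁ / sec²φ₂ = cos²φ₂ / cos²φ₁.
cos²φ₂ / cos²φ₁ = 2.39  ⇒  cos φ₁ = cos 23.3° / √2.39 = 0.9184/1.546 = 0.5941.
φ₁ = arccos(0.5941) ≈ 53.6°.

53.6°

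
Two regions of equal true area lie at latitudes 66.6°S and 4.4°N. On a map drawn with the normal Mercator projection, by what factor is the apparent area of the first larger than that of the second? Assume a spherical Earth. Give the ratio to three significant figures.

6.30

Mercator is conformal with k = sec φ, so areal scale = k² = sec²φ.
At 66.6°: sec²(66.6°) = 1/0.3971² = 6.340.
At 4.4°: sec²(4.4°) = 1/0.9971² = 1.006.
Ratio = 6.340/1.006 = cos²(4.4°)/cos²(66.6°) ≈ 6.30.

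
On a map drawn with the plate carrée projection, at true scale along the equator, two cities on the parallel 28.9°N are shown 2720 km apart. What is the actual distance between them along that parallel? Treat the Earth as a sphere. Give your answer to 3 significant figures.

Plate carrée maps x = Rλ, y = Rφ. The meridian scale is h = 1 and the parallel scale is k = 1/cos φ = sec φ.
Along the parallel at 28.9°, map distances are exaggerated by k = sec 28.9° = 1.142.
True distance = 2720 / 1.142 = 2720 × cos 28.9° ≈ 2380 km.

2380 km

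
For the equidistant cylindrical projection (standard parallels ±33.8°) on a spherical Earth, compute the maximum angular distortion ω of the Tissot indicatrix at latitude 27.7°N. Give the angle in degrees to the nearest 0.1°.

3.6°

In the equirectangular projection with standard parallel φ₀ = 33.8° (x = Rλ cos φ₀, y = Rφ), meridians are true-scale (h = 1) and the parallel scale is k = cos φ₀ / cos φ.
At 27.7°: h = 1.000, k = 0.9385; principal scales a = 1.000, b = 0.9385.
sin(ω/2) = (a − b)/(a + b) = 0.06145/1.939 = 0.03170, so ω = 2 arcsin(0.03170) ≈ 3.6°.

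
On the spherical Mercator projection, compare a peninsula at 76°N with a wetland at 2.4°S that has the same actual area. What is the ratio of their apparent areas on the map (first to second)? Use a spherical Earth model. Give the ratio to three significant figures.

Mercator areal scale is sec²φ.
At 76°: sec²(76°) = 1/0.2419² = 17.09.
At 2.4°: sec²(2.4°) = 1/0.9991² = 1.002.
Ratio = 17.09/1.002 = cos²(2.4°)/cos²(76°) ≈ 17.1.

17.1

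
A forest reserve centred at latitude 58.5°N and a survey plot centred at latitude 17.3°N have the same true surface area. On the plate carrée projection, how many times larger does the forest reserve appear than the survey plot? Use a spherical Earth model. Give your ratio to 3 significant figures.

1.83

In the plate carrée (x = Rλ, y = Rφ), meridians are true-scale (h = 1) and parallels are stretched by k = sec φ.
Areal scale at 58.5°: h·k = 1.000 × 1.914 = 1.914.
Areal scale at 17.3°: h·k = 1.000 × 1.047 = 1.047.
Ratio = 1.914/1.047 ≈ 1.83.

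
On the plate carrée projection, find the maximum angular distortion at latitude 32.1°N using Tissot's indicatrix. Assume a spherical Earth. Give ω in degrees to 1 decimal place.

9.5°

For the equirectangular projection with φ₀ = 0 (plate carrée), h = 1 along meridians and k = sec φ along parallels.
At 32.1°: h = 1.000, k = 1.180; principal scales a = 1.180, b = 1.000.
sin(ω/2) = (a − b)/(a + b) = 0.1805/2.180 = 0.08277, so ω = 2 arcsin(0.08277) ≈ 9.5°.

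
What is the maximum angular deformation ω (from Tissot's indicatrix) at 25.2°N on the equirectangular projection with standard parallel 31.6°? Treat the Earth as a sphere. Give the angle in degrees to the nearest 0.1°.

3.5°

With standard parallel φ₀ = 31.6°, the equirectangular projection gives x = Rλ cos φ₀, y = Rφ, so h = 1 and k = cos 31.6° / cos φ.
At 25.2°: h = 1.000, k = 0.9413; principal scales a = 1.000, b = 0.9413.
sin(ω/2) = (a − b)/(a + b) = 0.05869/1.941 = 0.03023, so ω = 2 arcsin(0.03023) ≈ 3.5°.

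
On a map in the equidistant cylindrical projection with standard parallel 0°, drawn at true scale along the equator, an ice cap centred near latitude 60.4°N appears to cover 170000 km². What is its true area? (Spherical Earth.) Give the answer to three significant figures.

In the plate carrée (x = Rλ, y = Rφ), meridians are true-scale (h = 1) and parallels are stretched by k = sec φ.
Areal scale = h·k = 1 × sec φ; at 60.4°, h = 1.000, k = 2.025, so h·k = 2.025.
True area = apparent / (areal scale) = 170000 / 2.025 ≈ 84000 km².

84000 km²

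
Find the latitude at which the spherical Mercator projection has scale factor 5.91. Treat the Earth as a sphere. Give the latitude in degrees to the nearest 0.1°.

Mercator scale is k = sec φ = 1/cos φ.
1/cos φ = 5.91  ⇒  cos φ = 0.1692  ⇒  φ = arccos(0.1692) ≈ 80.3°.

80.3°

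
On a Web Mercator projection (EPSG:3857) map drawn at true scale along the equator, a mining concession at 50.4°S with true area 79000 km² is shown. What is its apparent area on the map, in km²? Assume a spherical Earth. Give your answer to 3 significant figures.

Mercator is conformal, so the point scale is isotropic: h = k = sec φ = 1/cos φ.
Areal scale = k² = sec²φ = 1/cos²(50.4°) = 1/0.6374² = 2.461.
Apparent area = 79000 × 2.461 ≈ 194000 km².

194000 km²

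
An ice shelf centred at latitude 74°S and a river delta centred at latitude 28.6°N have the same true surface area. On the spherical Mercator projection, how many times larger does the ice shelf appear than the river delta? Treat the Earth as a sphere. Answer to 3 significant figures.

Mercator areal scale is sec²φ.
At 74°: sec²(74°) = 1/0.2756² = 13.16.
At 28.6°: sec²(28.6°) = 1/0.8780² = 1.297.
Ratio = 13.16/1.297 = cos²(28.6°)/cos²(74°) ≈ 10.1.

10.1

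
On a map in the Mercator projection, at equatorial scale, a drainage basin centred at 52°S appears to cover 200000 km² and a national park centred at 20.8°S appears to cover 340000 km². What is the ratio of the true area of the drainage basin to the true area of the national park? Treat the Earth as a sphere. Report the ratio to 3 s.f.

Since Mercator area scale is 1/cos²φ, the true area equals the apparent area multiplied by cos²φ.
True area of drainage basin: 200000 × cos²(52°) = 200000 × 0.3790 = 75810 km².
True area of national park: 340000 × cos²(20.8°) = 340000 × 0.8739 = 297100 km².
Ratio = 75810 / 297100 ≈ 0.255.

0.255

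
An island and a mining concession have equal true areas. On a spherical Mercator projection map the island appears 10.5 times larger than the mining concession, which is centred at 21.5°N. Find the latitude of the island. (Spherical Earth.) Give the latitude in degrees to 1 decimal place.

On Mercator, (apparent₁)/(apparent₂) = sec²φ₁ / sec²φ₂ when true areas are equal.
cos²φ₂ / cos²φ₁ = 10.5  ⇒  cos φ₁ = cos 21.5° / √10.5 = 0.9304/3.240 = 0.2871.
φ₁ = arccos(0.2871) ≈ 73.3°.

73.3°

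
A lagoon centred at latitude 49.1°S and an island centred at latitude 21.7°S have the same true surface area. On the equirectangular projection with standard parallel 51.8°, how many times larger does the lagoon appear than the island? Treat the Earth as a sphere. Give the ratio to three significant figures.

The equidistant cylindrical projection with φ₀ = 51.8° has h = 1 (meridians true) and k = cos φ₀ / cos φ along parallels.
Areal scale at 49.1°: h·k = 1.000 × 0.9445 = 0.9445.
Areal scale at 21.7°: h·k = 1.000 × 0.6656 = 0.6656.
Ratio = 0.9445/0.6656 ≈ 1.42.

1.42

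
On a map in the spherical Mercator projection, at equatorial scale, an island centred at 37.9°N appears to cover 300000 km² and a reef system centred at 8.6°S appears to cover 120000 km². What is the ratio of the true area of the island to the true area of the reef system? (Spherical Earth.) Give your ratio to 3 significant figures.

1.59

Mercator's areal exaggeration is sec²φ; hence true area = (apparent area) · cos²φ.
True area of island: 300000 × cos²(37.9°) = 300000 × 0.6227 = 186800 km².
True area of reef system: 120000 × cos²(8.6°) = 120000 × 0.9776 = 117300 km².
Ratio = 186800 / 117300 ≈ 1.59.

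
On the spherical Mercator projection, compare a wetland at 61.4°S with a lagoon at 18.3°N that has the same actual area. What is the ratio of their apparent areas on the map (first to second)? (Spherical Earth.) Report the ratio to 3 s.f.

Mercator areal scale is sec²φ.
At 61.4°: sec²(61.4°) = 1/0.4787² = 4.364.
At 18.3°: sec²(18.3°) = 1/0.9494² = 1.109.
Ratio = 4.364/1.109 = cos²(18.3°)/cos²(61.4°) ≈ 3.93.

3.93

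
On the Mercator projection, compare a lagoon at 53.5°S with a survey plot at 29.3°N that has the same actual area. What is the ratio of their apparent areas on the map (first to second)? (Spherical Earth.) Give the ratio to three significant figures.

2.15

Mercator is conformal with k = sec φ, so areal scale = k² = sec²φ.
At 53.5°: sec²(53.5°) = 1/0.5948² = 2.826.
At 29.3°: sec²(29.3°) = 1/0.8721² = 1.315.
Ratio = 2.826/1.315 = cos²(29.3°)/cos²(53.5°) ≈ 2.15.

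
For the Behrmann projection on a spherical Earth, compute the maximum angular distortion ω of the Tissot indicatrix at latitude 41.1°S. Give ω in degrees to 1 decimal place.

15.9°

The Behrmann projection is cylindrical equal-area with φ₀ = 30°. A cylindrical equal-area projection with standard parallel φ₀ has meridian scale h = cos φ / cos φ₀ and parallel scale k = cos φ₀ / cos φ (so areas are preserved, h·k = 1).
At 41.1°: h = 0.8701, k = 1.149; principal scales a = 1.149, b = 0.8701.
sin(ω/2) = (a − b)/(a + b) = 0.2791/2.019 = 0.1382, so ω = 2 arcsin(0.1382) ≈ 15.9°.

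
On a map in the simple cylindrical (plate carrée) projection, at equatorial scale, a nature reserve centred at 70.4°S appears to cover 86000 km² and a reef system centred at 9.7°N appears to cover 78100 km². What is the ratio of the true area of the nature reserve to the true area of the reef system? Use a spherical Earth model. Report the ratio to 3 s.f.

On the plate carrée, areal scale = h·k = 1 × sec φ, so true area = apparent × cos φ.
True area of nature reserve: 86000 × cos(70.4°) = 86000 × 0.3355 = 28850 km².
True area of reef system: 78100 × cos(9.7°) = 78100 × 0.9857 = 76980 km².
Ratio = 28850 / 76980 ≈ 0.375.

0.375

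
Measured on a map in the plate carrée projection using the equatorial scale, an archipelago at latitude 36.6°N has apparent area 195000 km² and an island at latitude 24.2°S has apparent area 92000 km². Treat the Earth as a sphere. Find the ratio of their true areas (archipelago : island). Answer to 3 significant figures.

1.87

Plate carrée has h = 1 and k = sec φ, giving areal scale sec φ; true area = (apparent area) · cos φ.
True area of archipelago: 195000 × cos(36.6°) = 195000 × 0.8028 = 156500 km².
True area of island: 92000 × cos(24.2°) = 92000 × 0.9121 = 83920 km².
Ratio = 156500 / 83920 ≈ 1.87.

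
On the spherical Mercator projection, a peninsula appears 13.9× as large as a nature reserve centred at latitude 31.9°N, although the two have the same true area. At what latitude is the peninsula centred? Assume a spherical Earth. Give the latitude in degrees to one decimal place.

76.8°

For equal true areas on Mercator, apparent areas scale as sec²φ, so the ratio is cos²φ₂ / cos²φ₁.
cos²φ₂ / cos²φ₁ = 13.9  ⇒  cos φ₁ = cos 31.9° / √13.9 = 0.8490/3.728 = 0.2277.
φ₁ = arccos(0.2277) ≈ 76.8°.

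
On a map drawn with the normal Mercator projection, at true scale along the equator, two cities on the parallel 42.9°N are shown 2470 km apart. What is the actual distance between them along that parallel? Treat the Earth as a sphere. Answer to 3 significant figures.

Mercator is conformal, so the point scale is isotropic: h = k = sec φ = 1/cos φ.
Along the parallel at 42.9°, map distances are exaggerated by k = sec 42.9° = 1.365.
True distance = 2470 / 1.365 = 2470 × cos 42.9° ≈ 1810 km.

1810 km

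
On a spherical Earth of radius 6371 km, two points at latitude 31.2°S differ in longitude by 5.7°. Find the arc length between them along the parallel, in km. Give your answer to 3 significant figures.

542 km

Arc length along a parallel = R cos φ · Δλ (with Δλ in radians).
= 6371 × cos 31.2° × (5.7° × π/180) = 6371 × 0.8554 × 0.09948 ≈ 542 km.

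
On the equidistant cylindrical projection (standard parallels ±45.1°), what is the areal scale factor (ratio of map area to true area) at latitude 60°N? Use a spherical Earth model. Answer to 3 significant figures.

With standard parallel φ₀ = 45.1°, the equirectangular projection gives x = Rλ cos φ₀, y = Rφ, so h = 1 and k = cos 45.1° / cos φ.
Areal scale = h·k = 1 × cos φ₀ / cos φ; at 60°, h = 1.000, k = 1.412, so h·k = 1.412.

1.41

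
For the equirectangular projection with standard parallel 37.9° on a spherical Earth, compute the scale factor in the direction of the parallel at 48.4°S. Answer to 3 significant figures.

With standard parallel φ₀ = 37.9°, the equirectangular projection gives x = Rλ cos φ₀, y = Rφ, so h = 1 and k = cos 37.9° / cos φ.
k = cos 37.9° / cos 48.4° = 0.7891/0.6639 = 1.189.

1.19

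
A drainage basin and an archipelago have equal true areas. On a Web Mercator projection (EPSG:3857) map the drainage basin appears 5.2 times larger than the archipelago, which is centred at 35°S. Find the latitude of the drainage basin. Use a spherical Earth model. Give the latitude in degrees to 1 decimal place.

On Mercator, (apparent₁)/(apparent₂) = sec²φ₁ / sec²φ₂ when true areas are equal.
cos²φ₂ / cos²φ₁ = 5.2  ⇒  cos φ₁ = cos 35° / √5.2 = 0.8192/2.280 = 0.3592.
φ₁ = arccos(0.3592) ≈ 68.9°.

68.9°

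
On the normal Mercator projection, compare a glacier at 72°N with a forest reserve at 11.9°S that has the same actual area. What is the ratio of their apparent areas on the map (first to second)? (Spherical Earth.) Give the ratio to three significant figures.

Mercator is conformal with k = sec φ, so areal scale = k² = sec²φ.
At 72°: sec²(72°) = 1/0.3090² = 10.47.
At 11.9°: sec²(11.9°) = 1/0.9785² = 1.044.
Ratio = 10.47/1.044 = cos²(11.9°)/cos²(72°) ≈ 10.0.

10.0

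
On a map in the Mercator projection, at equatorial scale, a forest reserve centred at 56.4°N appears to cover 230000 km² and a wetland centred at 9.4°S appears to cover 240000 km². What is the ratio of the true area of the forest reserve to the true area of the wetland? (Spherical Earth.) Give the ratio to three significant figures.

Since Mercator area scale is 1/cos²φ, the true area equals the apparent area multiplied by cos²φ.
True area of forest reserve: 230000 × cos²(56.4°) = 230000 × 0.3062 = 70440 km².
True area of wetland: 240000 × cos²(9.4°) = 240000 × 0.9733 = 233600 km².
Ratio = 70440 / 233600 ≈ 0.302.

0.302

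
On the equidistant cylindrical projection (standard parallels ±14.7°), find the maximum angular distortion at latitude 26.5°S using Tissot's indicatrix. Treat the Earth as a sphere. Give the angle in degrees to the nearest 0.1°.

With standard parallel φ₀ = 14.7°, the equirectangular projection gives x = Rλ cos φ₀, y = Rφ, so h = 1 and k = cos 14.7° / cos φ.
At 26.5°: h = 1.000, k = 1.081; principal scales a = 1.081, b = 1.000.
sin(ω/2) = (a − b)/(a + b) = 0.08083/2.081 = 0.03884, so ω = 2 arcsin(0.03884) ≈ 4.5°.

4.5°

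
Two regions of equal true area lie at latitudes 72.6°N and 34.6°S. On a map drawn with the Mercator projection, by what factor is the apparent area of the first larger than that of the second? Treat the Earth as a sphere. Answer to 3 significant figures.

7.58

Mercator areal scale is sec²φ.
At 72.6°: sec²(72.6°) = 1/0.2990² = 11.18.
At 34.6°: sec²(34.6°) = 1/0.8231² = 1.476.
Ratio = 11.18/1.476 = cos²(34.6°)/cos²(72.6°) ≈ 7.58.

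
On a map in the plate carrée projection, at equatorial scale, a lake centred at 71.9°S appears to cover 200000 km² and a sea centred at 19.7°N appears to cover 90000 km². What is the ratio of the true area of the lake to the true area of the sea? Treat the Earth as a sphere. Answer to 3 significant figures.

0.733

Plate carrée has h = 1 and k = sec φ, giving areal scale sec φ; true area = (apparent area) · cos φ.
True area of lake: 200000 × cos(71.9°) = 200000 × 0.3107 = 62140 km².
True area of sea: 90000 × cos(19.7°) = 90000 × 0.9415 = 84730 km².
Ratio = 62140 / 84730 ≈ 0.733.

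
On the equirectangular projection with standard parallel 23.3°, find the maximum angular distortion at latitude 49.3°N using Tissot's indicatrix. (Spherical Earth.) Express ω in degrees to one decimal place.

19.5°

In the equirectangular projection with standard parallel φ₀ = 23.3° (x = Rλ cos φ₀, y = Rφ), meridians are true-scale (h = 1) and the parallel scale is k = cos φ₀ / cos φ.
At 49.3°: h = 1.000, k = 1.408; principal scales a = 1.408, b = 1.000.
sin(ω/2) = (a − b)/(a + b) = 0.4084/2.408 = 0.1696, so ω = 2 arcsin(0.1696) ≈ 19.5°.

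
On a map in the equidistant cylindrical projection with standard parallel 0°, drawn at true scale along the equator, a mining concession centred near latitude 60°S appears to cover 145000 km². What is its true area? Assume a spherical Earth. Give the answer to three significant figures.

For the equirectangular projection with φ₀ = 0 (plate carrée), h = 1 along meridians and k = sec φ along parallels.
Areal scale = h·k = 1 × sec φ; at 60°, h = 1.000, k = 2.000, so h·k = 2.000.
True area = apparent / (areal scale) = 145000 / 2.000 ≈ 72500 km².

72500 km²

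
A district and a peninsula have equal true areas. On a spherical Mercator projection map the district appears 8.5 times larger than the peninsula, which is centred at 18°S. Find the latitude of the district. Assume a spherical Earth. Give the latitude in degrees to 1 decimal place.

71.0°

On Mercator, (apparent₁)/(apparent₂) = sec²φ₁ / sec²φ₂ when true areas are equal.
cos²φ₂ / cos²φ₁ = 8.5  ⇒  cos φ₁ = cos 18° / √8.5 = 0.9511/2.915 = 0.3262.
φ₁ = arccos(0.3262) ≈ 71.0°.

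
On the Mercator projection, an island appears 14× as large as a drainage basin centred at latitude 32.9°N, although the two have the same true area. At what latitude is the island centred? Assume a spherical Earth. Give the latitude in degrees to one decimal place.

77.0°

For equal true areas on Mercator, apparent areas scale as sec²φ, so the ratio is cos²φ₂ / cos²φ₁.
cos²φ₂ / cos²φ₁ = 14  ⇒  cos φ₁ = cos 32.9° / √14 = 0.8396/3.742 = 0.2244.
φ₁ = arccos(0.2244) ≈ 77.0°.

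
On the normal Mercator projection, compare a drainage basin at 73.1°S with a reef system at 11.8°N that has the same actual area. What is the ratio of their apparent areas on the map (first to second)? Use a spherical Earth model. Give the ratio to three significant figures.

11.3

Mercator is conformal with k = sec φ, so areal scale = k² = sec²φ.
At 73.1°: sec²(73.1°) = 1/0.2907² = 11.83.
At 11.8°: sec²(11.8°) = 1/0.9789² = 1.044.
Ratio = 11.83/1.044 = cos²(11.8°)/cos²(73.1°) ≈ 11.3.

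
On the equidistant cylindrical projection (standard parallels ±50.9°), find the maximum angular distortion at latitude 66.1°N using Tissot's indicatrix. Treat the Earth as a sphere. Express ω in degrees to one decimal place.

25.2°

In the equirectangular projection with standard parallel φ₀ = 50.9° (x = Rλ cos φ₀, y = Rφ), meridians are true-scale (h = 1) and the parallel scale is k = cos φ₀ / cos φ.
At 66.1°: h = 1.000, k = 1.557; principal scales a = 1.557, b = 1.000.
sin(ω/2) = (a − b)/(a + b) = 0.5567/2.557 = 0.2177, so ω = 2 arcsin(0.2177) ≈ 25.2°.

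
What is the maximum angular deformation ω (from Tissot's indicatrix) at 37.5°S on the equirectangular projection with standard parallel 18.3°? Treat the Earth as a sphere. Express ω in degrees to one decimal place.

10.3°

In the equirectangular projection with standard parallel φ₀ = 18.3° (x = Rλ cos φ₀, y = Rφ), meridians are true-scale (h = 1) and the parallel scale is k = cos φ₀ / cos φ.
At 37.5°: h = 1.000, k = 1.197; principal scales a = 1.197, b = 1.000.
sin(ω/2) = (a − b)/(a + b) = 0.1967/2.197 = 0.08955, so ω = 2 arcsin(0.08955) ≈ 10.3°.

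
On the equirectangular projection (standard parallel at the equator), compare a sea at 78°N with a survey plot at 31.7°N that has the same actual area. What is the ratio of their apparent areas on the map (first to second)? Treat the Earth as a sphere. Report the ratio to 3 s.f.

In the plate carrée (x = Rλ, y = Rφ), meridians are true-scale (h = 1) and parallels are stretched by k = sec φ.
Areal scale at 78°: h·k = 1.000 × 4.810 = 4.810.
Areal scale at 31.7°: h·k = 1.000 × 1.175 = 1.175.
Ratio = 4.810/1.175 ≈ 4.09.

4.09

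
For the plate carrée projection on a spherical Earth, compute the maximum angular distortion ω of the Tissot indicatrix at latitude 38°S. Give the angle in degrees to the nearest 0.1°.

13.6°

For the equirectangular projection with φ₀ = 0 (plate carrée), h = 1 along meridians and k = sec φ along parallels.
At 38°: h = 1.000, k = 1.269; principal scales a = 1.269, b = 1.000.
sin(ω/2) = (a − b)/(a + b) = 0.2690/2.269 = 0.1186, so ω = 2 arcsin(0.1186) ≈ 13.6°.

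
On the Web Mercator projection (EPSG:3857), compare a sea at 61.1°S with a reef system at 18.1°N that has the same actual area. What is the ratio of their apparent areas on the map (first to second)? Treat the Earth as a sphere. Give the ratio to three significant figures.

On Mercator, area is exaggerated by sec²φ = 1/cos²φ.
At 61.1°: sec²(61.1°) = 1/0.4833² = 4.282.
At 18.1°: sec²(18.1°) = 1/0.9505² = 1.107.
Ratio = 4.282/1.107 = cos²(18.1°)/cos²(61.1°) ≈ 3.87.

3.87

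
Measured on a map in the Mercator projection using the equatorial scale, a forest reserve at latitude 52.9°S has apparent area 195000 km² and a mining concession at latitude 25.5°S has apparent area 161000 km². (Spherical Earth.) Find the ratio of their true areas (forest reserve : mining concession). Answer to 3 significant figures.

On Mercator the areal scale is sec²φ, so true area = apparent × cos²φ.
True area of forest reserve: 195000 × cos²(52.9°) = 195000 × 0.3639 = 70950 km².
True area of mining concession: 161000 × cos²(25.5°) = 161000 × 0.8147 = 131200 km².
Ratio = 70950 / 131200 ≈ 0.541.

0.541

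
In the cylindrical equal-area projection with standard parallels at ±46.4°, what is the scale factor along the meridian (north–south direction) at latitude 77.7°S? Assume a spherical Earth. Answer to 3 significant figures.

0.309

Cylindrical equal-area (φ₀ = 46.4°): h = cos φ / cos 46.4° along meridians, k = cos 46.4° / cos φ along parallels; h·k = 1.
h = cos 77.7° / cos 46.4° = 0.2130/0.6896 = 0.3089.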